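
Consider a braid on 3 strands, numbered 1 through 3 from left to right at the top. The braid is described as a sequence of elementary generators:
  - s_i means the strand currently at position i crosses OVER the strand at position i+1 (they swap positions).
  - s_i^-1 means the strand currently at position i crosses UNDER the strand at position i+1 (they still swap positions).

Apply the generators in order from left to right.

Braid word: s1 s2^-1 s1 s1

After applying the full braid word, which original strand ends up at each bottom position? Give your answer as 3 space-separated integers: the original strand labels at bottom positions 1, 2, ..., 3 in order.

Gen 1 (s1): strand 1 crosses over strand 2. Perm now: [2 1 3]
Gen 2 (s2^-1): strand 1 crosses under strand 3. Perm now: [2 3 1]
Gen 3 (s1): strand 2 crosses over strand 3. Perm now: [3 2 1]
Gen 4 (s1): strand 3 crosses over strand 2. Perm now: [2 3 1]

Answer: 2 3 1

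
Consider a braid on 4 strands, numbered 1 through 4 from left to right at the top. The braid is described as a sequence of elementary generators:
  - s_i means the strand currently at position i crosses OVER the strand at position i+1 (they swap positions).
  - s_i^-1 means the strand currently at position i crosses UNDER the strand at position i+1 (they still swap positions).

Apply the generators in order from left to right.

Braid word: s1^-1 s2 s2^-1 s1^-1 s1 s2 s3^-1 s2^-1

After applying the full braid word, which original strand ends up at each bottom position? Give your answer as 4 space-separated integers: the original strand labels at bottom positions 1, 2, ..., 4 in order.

Answer: 2 4 3 1

Derivation:
Gen 1 (s1^-1): strand 1 crosses under strand 2. Perm now: [2 1 3 4]
Gen 2 (s2): strand 1 crosses over strand 3. Perm now: [2 3 1 4]
Gen 3 (s2^-1): strand 3 crosses under strand 1. Perm now: [2 1 3 4]
Gen 4 (s1^-1): strand 2 crosses under strand 1. Perm now: [1 2 3 4]
Gen 5 (s1): strand 1 crosses over strand 2. Perm now: [2 1 3 4]
Gen 6 (s2): strand 1 crosses over strand 3. Perm now: [2 3 1 4]
Gen 7 (s3^-1): strand 1 crosses under strand 4. Perm now: [2 3 4 1]
Gen 8 (s2^-1): strand 3 crosses under strand 4. Perm now: [2 4 3 1]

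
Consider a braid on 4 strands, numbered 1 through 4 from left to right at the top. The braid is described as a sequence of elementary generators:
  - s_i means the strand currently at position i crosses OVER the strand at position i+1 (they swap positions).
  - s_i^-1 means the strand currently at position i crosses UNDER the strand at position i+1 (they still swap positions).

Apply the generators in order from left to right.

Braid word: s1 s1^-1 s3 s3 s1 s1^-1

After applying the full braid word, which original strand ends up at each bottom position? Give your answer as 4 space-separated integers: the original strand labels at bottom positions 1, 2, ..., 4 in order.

Gen 1 (s1): strand 1 crosses over strand 2. Perm now: [2 1 3 4]
Gen 2 (s1^-1): strand 2 crosses under strand 1. Perm now: [1 2 3 4]
Gen 3 (s3): strand 3 crosses over strand 4. Perm now: [1 2 4 3]
Gen 4 (s3): strand 4 crosses over strand 3. Perm now: [1 2 3 4]
Gen 5 (s1): strand 1 crosses over strand 2. Perm now: [2 1 3 4]
Gen 6 (s1^-1): strand 2 crosses under strand 1. Perm now: [1 2 3 4]

Answer: 1 2 3 4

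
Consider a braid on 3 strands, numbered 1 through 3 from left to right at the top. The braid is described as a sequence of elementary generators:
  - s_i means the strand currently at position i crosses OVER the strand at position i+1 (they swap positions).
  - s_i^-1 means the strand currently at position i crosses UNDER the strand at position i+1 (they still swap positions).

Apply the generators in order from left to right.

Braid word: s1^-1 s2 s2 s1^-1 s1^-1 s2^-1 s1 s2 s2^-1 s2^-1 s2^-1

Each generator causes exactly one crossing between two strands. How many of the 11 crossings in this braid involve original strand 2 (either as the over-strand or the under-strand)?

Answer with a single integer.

Gen 1: crossing 1x2. Involves strand 2? yes. Count so far: 1
Gen 2: crossing 1x3. Involves strand 2? no. Count so far: 1
Gen 3: crossing 3x1. Involves strand 2? no. Count so far: 1
Gen 4: crossing 2x1. Involves strand 2? yes. Count so far: 2
Gen 5: crossing 1x2. Involves strand 2? yes. Count so far: 3
Gen 6: crossing 1x3. Involves strand 2? no. Count so far: 3
Gen 7: crossing 2x3. Involves strand 2? yes. Count so far: 4
Gen 8: crossing 2x1. Involves strand 2? yes. Count so far: 5
Gen 9: crossing 1x2. Involves strand 2? yes. Count so far: 6
Gen 10: crossing 2x1. Involves strand 2? yes. Count so far: 7
Gen 11: crossing 1x2. Involves strand 2? yes. Count so far: 8

Answer: 8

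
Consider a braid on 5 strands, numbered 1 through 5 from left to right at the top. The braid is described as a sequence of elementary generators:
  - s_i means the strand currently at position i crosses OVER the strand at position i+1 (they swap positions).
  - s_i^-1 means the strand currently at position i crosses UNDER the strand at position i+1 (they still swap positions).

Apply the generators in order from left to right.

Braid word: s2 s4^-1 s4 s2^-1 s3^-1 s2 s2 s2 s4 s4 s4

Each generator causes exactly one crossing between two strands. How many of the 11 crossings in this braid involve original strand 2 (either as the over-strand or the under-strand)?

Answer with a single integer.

Answer: 5

Derivation:
Gen 1: crossing 2x3. Involves strand 2? yes. Count so far: 1
Gen 2: crossing 4x5. Involves strand 2? no. Count so far: 1
Gen 3: crossing 5x4. Involves strand 2? no. Count so far: 1
Gen 4: crossing 3x2. Involves strand 2? yes. Count so far: 2
Gen 5: crossing 3x4. Involves strand 2? no. Count so far: 2
Gen 6: crossing 2x4. Involves strand 2? yes. Count so far: 3
Gen 7: crossing 4x2. Involves strand 2? yes. Count so far: 4
Gen 8: crossing 2x4. Involves strand 2? yes. Count so far: 5
Gen 9: crossing 3x5. Involves strand 2? no. Count so far: 5
Gen 10: crossing 5x3. Involves strand 2? no. Count so far: 5
Gen 11: crossing 3x5. Involves strand 2? no. Count so far: 5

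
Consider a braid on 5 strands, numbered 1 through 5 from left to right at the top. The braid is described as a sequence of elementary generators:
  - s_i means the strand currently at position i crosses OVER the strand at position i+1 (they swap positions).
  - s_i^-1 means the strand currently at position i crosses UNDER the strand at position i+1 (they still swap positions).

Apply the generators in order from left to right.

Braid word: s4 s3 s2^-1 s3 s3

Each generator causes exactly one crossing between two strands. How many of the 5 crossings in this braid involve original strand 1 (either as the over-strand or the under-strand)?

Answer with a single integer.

Answer: 0

Derivation:
Gen 1: crossing 4x5. Involves strand 1? no. Count so far: 0
Gen 2: crossing 3x5. Involves strand 1? no. Count so far: 0
Gen 3: crossing 2x5. Involves strand 1? no. Count so far: 0
Gen 4: crossing 2x3. Involves strand 1? no. Count so far: 0
Gen 5: crossing 3x2. Involves strand 1? no. Count so far: 0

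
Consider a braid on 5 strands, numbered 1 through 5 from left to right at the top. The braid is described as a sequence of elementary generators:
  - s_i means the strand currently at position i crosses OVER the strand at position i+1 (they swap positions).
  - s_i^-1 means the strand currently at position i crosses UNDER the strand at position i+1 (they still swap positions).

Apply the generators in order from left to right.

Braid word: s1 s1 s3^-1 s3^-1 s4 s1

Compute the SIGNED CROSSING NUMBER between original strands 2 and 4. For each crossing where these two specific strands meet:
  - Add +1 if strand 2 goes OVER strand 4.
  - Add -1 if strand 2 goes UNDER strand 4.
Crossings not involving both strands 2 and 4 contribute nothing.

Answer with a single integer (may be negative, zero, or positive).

Gen 1: crossing 1x2. Both 2&4? no. Sum: 0
Gen 2: crossing 2x1. Both 2&4? no. Sum: 0
Gen 3: crossing 3x4. Both 2&4? no. Sum: 0
Gen 4: crossing 4x3. Both 2&4? no. Sum: 0
Gen 5: crossing 4x5. Both 2&4? no. Sum: 0
Gen 6: crossing 1x2. Both 2&4? no. Sum: 0

Answer: 0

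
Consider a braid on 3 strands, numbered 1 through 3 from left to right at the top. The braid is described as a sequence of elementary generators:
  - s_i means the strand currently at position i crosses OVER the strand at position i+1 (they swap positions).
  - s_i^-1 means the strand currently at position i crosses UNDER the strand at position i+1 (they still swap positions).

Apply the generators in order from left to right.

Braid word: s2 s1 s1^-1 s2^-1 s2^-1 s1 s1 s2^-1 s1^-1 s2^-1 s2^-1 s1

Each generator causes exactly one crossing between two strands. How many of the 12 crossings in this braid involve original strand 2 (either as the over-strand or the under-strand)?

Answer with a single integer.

Answer: 6

Derivation:
Gen 1: crossing 2x3. Involves strand 2? yes. Count so far: 1
Gen 2: crossing 1x3. Involves strand 2? no. Count so far: 1
Gen 3: crossing 3x1. Involves strand 2? no. Count so far: 1
Gen 4: crossing 3x2. Involves strand 2? yes. Count so far: 2
Gen 5: crossing 2x3. Involves strand 2? yes. Count so far: 3
Gen 6: crossing 1x3. Involves strand 2? no. Count so far: 3
Gen 7: crossing 3x1. Involves strand 2? no. Count so far: 3
Gen 8: crossing 3x2. Involves strand 2? yes. Count so far: 4
Gen 9: crossing 1x2. Involves strand 2? yes. Count so far: 5
Gen 10: crossing 1x3. Involves strand 2? no. Count so far: 5
Gen 11: crossing 3x1. Involves strand 2? no. Count so far: 5
Gen 12: crossing 2x1. Involves strand 2? yes. Count so far: 6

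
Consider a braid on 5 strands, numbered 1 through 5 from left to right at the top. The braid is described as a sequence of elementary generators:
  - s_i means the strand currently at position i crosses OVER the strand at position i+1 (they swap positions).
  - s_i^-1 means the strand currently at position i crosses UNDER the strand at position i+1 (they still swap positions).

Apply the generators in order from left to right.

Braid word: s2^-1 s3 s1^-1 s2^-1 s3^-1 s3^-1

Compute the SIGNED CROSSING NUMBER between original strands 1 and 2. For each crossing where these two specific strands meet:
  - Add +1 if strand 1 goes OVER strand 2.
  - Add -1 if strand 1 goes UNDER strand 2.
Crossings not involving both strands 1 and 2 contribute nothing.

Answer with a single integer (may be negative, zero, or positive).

Answer: 0

Derivation:
Gen 1: crossing 2x3. Both 1&2? no. Sum: 0
Gen 2: crossing 2x4. Both 1&2? no. Sum: 0
Gen 3: crossing 1x3. Both 1&2? no. Sum: 0
Gen 4: crossing 1x4. Both 1&2? no. Sum: 0
Gen 5: 1 under 2. Both 1&2? yes. Contrib: -1. Sum: -1
Gen 6: 2 under 1. Both 1&2? yes. Contrib: +1. Sum: 0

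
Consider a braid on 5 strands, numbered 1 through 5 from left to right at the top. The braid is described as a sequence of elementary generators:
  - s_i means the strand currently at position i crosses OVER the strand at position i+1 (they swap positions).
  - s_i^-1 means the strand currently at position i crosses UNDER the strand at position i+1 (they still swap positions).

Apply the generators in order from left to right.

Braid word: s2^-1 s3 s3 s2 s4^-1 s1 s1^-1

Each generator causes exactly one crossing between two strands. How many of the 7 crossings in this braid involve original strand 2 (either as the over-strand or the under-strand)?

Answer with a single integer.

Answer: 6

Derivation:
Gen 1: crossing 2x3. Involves strand 2? yes. Count so far: 1
Gen 2: crossing 2x4. Involves strand 2? yes. Count so far: 2
Gen 3: crossing 4x2. Involves strand 2? yes. Count so far: 3
Gen 4: crossing 3x2. Involves strand 2? yes. Count so far: 4
Gen 5: crossing 4x5. Involves strand 2? no. Count so far: 4
Gen 6: crossing 1x2. Involves strand 2? yes. Count so far: 5
Gen 7: crossing 2x1. Involves strand 2? yes. Count so far: 6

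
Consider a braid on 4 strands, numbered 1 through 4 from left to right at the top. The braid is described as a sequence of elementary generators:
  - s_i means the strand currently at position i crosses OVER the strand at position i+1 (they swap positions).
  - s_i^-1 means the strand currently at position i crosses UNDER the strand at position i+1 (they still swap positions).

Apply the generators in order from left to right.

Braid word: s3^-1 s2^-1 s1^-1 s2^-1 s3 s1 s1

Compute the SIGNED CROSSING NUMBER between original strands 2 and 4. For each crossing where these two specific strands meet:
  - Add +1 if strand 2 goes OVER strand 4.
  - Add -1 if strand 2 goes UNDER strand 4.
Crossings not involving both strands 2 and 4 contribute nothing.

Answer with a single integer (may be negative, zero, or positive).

Gen 1: crossing 3x4. Both 2&4? no. Sum: 0
Gen 2: 2 under 4. Both 2&4? yes. Contrib: -1. Sum: -1
Gen 3: crossing 1x4. Both 2&4? no. Sum: -1
Gen 4: crossing 1x2. Both 2&4? no. Sum: -1
Gen 5: crossing 1x3. Both 2&4? no. Sum: -1
Gen 6: 4 over 2. Both 2&4? yes. Contrib: -1. Sum: -2
Gen 7: 2 over 4. Both 2&4? yes. Contrib: +1. Sum: -1

Answer: -1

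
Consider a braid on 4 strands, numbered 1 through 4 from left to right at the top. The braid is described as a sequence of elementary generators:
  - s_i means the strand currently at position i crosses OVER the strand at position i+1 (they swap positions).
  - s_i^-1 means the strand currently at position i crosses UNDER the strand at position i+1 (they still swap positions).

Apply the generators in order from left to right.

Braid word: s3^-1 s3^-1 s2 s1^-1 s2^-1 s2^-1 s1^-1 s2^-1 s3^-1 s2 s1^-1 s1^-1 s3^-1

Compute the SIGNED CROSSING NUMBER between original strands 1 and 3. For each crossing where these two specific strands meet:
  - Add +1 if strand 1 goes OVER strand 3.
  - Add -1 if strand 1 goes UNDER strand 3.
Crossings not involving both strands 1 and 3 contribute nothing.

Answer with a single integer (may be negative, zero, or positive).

Answer: 0

Derivation:
Gen 1: crossing 3x4. Both 1&3? no. Sum: 0
Gen 2: crossing 4x3. Both 1&3? no. Sum: 0
Gen 3: crossing 2x3. Both 1&3? no. Sum: 0
Gen 4: 1 under 3. Both 1&3? yes. Contrib: -1. Sum: -1
Gen 5: crossing 1x2. Both 1&3? no. Sum: -1
Gen 6: crossing 2x1. Both 1&3? no. Sum: -1
Gen 7: 3 under 1. Both 1&3? yes. Contrib: +1. Sum: 0
Gen 8: crossing 3x2. Both 1&3? no. Sum: 0
Gen 9: crossing 3x4. Both 1&3? no. Sum: 0
Gen 10: crossing 2x4. Both 1&3? no. Sum: 0
Gen 11: crossing 1x4. Both 1&3? no. Sum: 0
Gen 12: crossing 4x1. Both 1&3? no. Sum: 0
Gen 13: crossing 2x3. Both 1&3? no. Sum: 0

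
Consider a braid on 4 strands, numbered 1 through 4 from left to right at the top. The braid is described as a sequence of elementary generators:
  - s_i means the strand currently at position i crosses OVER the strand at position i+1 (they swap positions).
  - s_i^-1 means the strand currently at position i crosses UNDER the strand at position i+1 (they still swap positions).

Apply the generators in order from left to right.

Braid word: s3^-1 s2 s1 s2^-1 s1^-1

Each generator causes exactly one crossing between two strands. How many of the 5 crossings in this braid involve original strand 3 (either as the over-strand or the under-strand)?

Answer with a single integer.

Gen 1: crossing 3x4. Involves strand 3? yes. Count so far: 1
Gen 2: crossing 2x4. Involves strand 3? no. Count so far: 1
Gen 3: crossing 1x4. Involves strand 3? no. Count so far: 1
Gen 4: crossing 1x2. Involves strand 3? no. Count so far: 1
Gen 5: crossing 4x2. Involves strand 3? no. Count so far: 1

Answer: 1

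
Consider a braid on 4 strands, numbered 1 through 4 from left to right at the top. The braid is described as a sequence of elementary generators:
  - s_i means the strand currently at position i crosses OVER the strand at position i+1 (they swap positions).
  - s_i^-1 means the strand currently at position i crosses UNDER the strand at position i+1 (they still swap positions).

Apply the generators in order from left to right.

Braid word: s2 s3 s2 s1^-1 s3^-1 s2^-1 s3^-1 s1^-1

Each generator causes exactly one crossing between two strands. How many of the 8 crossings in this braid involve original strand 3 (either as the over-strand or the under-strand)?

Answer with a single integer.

Gen 1: crossing 2x3. Involves strand 3? yes. Count so far: 1
Gen 2: crossing 2x4. Involves strand 3? no. Count so far: 1
Gen 3: crossing 3x4. Involves strand 3? yes. Count so far: 2
Gen 4: crossing 1x4. Involves strand 3? no. Count so far: 2
Gen 5: crossing 3x2. Involves strand 3? yes. Count so far: 3
Gen 6: crossing 1x2. Involves strand 3? no. Count so far: 3
Gen 7: crossing 1x3. Involves strand 3? yes. Count so far: 4
Gen 8: crossing 4x2. Involves strand 3? no. Count so far: 4

Answer: 4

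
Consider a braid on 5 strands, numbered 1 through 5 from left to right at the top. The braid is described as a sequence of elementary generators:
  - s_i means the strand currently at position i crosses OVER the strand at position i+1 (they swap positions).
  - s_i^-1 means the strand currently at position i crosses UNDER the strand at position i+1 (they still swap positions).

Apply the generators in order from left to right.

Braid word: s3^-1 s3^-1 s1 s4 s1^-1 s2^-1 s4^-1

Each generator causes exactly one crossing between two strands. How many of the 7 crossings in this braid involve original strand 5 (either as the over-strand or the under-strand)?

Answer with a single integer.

Answer: 2

Derivation:
Gen 1: crossing 3x4. Involves strand 5? no. Count so far: 0
Gen 2: crossing 4x3. Involves strand 5? no. Count so far: 0
Gen 3: crossing 1x2. Involves strand 5? no. Count so far: 0
Gen 4: crossing 4x5. Involves strand 5? yes. Count so far: 1
Gen 5: crossing 2x1. Involves strand 5? no. Count so far: 1
Gen 6: crossing 2x3. Involves strand 5? no. Count so far: 1
Gen 7: crossing 5x4. Involves strand 5? yes. Count so far: 2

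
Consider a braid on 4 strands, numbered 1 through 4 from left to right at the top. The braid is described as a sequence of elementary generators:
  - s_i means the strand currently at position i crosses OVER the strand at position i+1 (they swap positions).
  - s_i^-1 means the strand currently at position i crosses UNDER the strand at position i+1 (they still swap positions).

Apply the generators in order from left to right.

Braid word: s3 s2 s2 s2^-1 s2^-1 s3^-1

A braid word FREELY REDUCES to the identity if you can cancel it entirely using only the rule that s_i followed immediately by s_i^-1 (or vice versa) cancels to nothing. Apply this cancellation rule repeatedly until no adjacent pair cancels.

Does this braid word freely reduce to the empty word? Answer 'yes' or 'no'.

Gen 1 (s3): push. Stack: [s3]
Gen 2 (s2): push. Stack: [s3 s2]
Gen 3 (s2): push. Stack: [s3 s2 s2]
Gen 4 (s2^-1): cancels prior s2. Stack: [s3 s2]
Gen 5 (s2^-1): cancels prior s2. Stack: [s3]
Gen 6 (s3^-1): cancels prior s3. Stack: []
Reduced word: (empty)

Answer: yes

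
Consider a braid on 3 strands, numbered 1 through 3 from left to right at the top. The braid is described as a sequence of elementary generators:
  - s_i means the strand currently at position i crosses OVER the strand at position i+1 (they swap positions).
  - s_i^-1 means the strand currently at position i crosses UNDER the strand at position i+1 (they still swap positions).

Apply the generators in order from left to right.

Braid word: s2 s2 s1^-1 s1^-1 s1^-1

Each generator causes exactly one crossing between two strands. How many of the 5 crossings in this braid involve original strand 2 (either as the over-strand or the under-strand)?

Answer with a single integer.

Gen 1: crossing 2x3. Involves strand 2? yes. Count so far: 1
Gen 2: crossing 3x2. Involves strand 2? yes. Count so far: 2
Gen 3: crossing 1x2. Involves strand 2? yes. Count so far: 3
Gen 4: crossing 2x1. Involves strand 2? yes. Count so far: 4
Gen 5: crossing 1x2. Involves strand 2? yes. Count so far: 5

Answer: 5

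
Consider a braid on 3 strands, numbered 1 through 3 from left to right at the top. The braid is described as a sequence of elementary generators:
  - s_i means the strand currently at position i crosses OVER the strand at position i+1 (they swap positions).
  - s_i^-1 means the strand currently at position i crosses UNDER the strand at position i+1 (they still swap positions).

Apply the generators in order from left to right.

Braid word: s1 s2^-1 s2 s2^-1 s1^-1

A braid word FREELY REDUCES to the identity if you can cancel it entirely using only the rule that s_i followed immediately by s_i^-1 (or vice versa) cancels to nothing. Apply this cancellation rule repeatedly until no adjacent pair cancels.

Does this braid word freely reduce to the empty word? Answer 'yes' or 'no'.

Gen 1 (s1): push. Stack: [s1]
Gen 2 (s2^-1): push. Stack: [s1 s2^-1]
Gen 3 (s2): cancels prior s2^-1. Stack: [s1]
Gen 4 (s2^-1): push. Stack: [s1 s2^-1]
Gen 5 (s1^-1): push. Stack: [s1 s2^-1 s1^-1]
Reduced word: s1 s2^-1 s1^-1

Answer: no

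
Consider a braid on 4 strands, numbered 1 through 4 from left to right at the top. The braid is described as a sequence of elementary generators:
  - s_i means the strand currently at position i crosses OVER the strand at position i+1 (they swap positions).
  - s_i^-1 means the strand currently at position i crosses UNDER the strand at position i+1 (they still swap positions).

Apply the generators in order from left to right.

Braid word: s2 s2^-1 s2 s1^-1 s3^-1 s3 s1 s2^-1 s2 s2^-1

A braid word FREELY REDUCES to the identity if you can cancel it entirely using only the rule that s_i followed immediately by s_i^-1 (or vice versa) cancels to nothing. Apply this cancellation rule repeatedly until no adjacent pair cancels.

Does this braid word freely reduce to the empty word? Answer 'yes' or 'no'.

Gen 1 (s2): push. Stack: [s2]
Gen 2 (s2^-1): cancels prior s2. Stack: []
Gen 3 (s2): push. Stack: [s2]
Gen 4 (s1^-1): push. Stack: [s2 s1^-1]
Gen 5 (s3^-1): push. Stack: [s2 s1^-1 s3^-1]
Gen 6 (s3): cancels prior s3^-1. Stack: [s2 s1^-1]
Gen 7 (s1): cancels prior s1^-1. Stack: [s2]
Gen 8 (s2^-1): cancels prior s2. Stack: []
Gen 9 (s2): push. Stack: [s2]
Gen 10 (s2^-1): cancels prior s2. Stack: []
Reduced word: (empty)

Answer: yes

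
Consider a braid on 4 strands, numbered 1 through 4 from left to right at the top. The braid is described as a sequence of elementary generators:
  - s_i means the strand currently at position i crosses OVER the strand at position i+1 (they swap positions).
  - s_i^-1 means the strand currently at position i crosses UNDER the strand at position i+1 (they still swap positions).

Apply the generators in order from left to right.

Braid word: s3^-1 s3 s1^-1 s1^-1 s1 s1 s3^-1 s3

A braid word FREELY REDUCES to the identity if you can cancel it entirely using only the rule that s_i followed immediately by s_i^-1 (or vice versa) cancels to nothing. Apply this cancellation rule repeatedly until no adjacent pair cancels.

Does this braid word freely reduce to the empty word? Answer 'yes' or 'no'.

Gen 1 (s3^-1): push. Stack: [s3^-1]
Gen 2 (s3): cancels prior s3^-1. Stack: []
Gen 3 (s1^-1): push. Stack: [s1^-1]
Gen 4 (s1^-1): push. Stack: [s1^-1 s1^-1]
Gen 5 (s1): cancels prior s1^-1. Stack: [s1^-1]
Gen 6 (s1): cancels prior s1^-1. Stack: []
Gen 7 (s3^-1): push. Stack: [s3^-1]
Gen 8 (s3): cancels prior s3^-1. Stack: []
Reduced word: (empty)

Answer: yes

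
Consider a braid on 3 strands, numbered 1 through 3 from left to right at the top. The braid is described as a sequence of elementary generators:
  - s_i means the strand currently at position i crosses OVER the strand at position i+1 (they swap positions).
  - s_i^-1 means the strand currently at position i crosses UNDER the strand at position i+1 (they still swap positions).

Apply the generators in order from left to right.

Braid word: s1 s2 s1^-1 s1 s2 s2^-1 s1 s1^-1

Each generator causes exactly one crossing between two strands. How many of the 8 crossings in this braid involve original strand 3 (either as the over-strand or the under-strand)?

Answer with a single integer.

Gen 1: crossing 1x2. Involves strand 3? no. Count so far: 0
Gen 2: crossing 1x3. Involves strand 3? yes. Count so far: 1
Gen 3: crossing 2x3. Involves strand 3? yes. Count so far: 2
Gen 4: crossing 3x2. Involves strand 3? yes. Count so far: 3
Gen 5: crossing 3x1. Involves strand 3? yes. Count so far: 4
Gen 6: crossing 1x3. Involves strand 3? yes. Count so far: 5
Gen 7: crossing 2x3. Involves strand 3? yes. Count so far: 6
Gen 8: crossing 3x2. Involves strand 3? yes. Count so far: 7

Answer: 7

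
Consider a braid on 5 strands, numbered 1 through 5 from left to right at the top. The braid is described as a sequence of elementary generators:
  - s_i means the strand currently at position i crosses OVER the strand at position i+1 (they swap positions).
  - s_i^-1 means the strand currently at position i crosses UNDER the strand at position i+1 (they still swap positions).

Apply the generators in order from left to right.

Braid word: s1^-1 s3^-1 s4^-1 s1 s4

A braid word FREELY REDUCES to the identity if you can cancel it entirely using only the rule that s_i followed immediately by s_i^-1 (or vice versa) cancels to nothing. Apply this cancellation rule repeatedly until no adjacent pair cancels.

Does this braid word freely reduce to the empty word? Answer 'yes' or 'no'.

Gen 1 (s1^-1): push. Stack: [s1^-1]
Gen 2 (s3^-1): push. Stack: [s1^-1 s3^-1]
Gen 3 (s4^-1): push. Stack: [s1^-1 s3^-1 s4^-1]
Gen 4 (s1): push. Stack: [s1^-1 s3^-1 s4^-1 s1]
Gen 5 (s4): push. Stack: [s1^-1 s3^-1 s4^-1 s1 s4]
Reduced word: s1^-1 s3^-1 s4^-1 s1 s4

Answer: no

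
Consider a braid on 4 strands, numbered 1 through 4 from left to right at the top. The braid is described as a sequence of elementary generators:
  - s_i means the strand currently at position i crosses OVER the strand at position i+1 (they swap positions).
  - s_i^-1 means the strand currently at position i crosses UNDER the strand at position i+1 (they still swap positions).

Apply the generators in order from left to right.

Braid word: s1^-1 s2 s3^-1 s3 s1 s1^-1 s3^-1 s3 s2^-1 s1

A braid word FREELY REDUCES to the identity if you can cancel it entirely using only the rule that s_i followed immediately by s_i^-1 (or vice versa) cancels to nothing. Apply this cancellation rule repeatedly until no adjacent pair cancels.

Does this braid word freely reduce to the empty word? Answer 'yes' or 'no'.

Gen 1 (s1^-1): push. Stack: [s1^-1]
Gen 2 (s2): push. Stack: [s1^-1 s2]
Gen 3 (s3^-1): push. Stack: [s1^-1 s2 s3^-1]
Gen 4 (s3): cancels prior s3^-1. Stack: [s1^-1 s2]
Gen 5 (s1): push. Stack: [s1^-1 s2 s1]
Gen 6 (s1^-1): cancels prior s1. Stack: [s1^-1 s2]
Gen 7 (s3^-1): push. Stack: [s1^-1 s2 s3^-1]
Gen 8 (s3): cancels prior s3^-1. Stack: [s1^-1 s2]
Gen 9 (s2^-1): cancels prior s2. Stack: [s1^-1]
Gen 10 (s1): cancels prior s1^-1. Stack: []
Reduced word: (empty)

Answer: yes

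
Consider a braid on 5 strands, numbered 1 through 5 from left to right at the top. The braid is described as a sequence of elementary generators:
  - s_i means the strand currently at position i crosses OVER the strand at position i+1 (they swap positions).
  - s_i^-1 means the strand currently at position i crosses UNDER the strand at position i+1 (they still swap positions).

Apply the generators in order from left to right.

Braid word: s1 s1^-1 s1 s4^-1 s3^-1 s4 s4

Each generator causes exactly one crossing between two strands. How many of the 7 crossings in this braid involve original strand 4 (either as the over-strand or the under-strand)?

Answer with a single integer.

Gen 1: crossing 1x2. Involves strand 4? no. Count so far: 0
Gen 2: crossing 2x1. Involves strand 4? no. Count so far: 0
Gen 3: crossing 1x2. Involves strand 4? no. Count so far: 0
Gen 4: crossing 4x5. Involves strand 4? yes. Count so far: 1
Gen 5: crossing 3x5. Involves strand 4? no. Count so far: 1
Gen 6: crossing 3x4. Involves strand 4? yes. Count so far: 2
Gen 7: crossing 4x3. Involves strand 4? yes. Count so far: 3

Answer: 3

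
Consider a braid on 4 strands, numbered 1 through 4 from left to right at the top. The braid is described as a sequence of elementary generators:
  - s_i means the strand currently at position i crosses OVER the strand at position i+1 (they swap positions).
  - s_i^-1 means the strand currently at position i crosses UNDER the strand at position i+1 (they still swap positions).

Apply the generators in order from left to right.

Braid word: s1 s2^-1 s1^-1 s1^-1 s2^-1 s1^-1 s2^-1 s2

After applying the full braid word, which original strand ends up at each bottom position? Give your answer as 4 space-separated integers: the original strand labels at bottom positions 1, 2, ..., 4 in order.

Answer: 1 2 3 4

Derivation:
Gen 1 (s1): strand 1 crosses over strand 2. Perm now: [2 1 3 4]
Gen 2 (s2^-1): strand 1 crosses under strand 3. Perm now: [2 3 1 4]
Gen 3 (s1^-1): strand 2 crosses under strand 3. Perm now: [3 2 1 4]
Gen 4 (s1^-1): strand 3 crosses under strand 2. Perm now: [2 3 1 4]
Gen 5 (s2^-1): strand 3 crosses under strand 1. Perm now: [2 1 3 4]
Gen 6 (s1^-1): strand 2 crosses under strand 1. Perm now: [1 2 3 4]
Gen 7 (s2^-1): strand 2 crosses under strand 3. Perm now: [1 3 2 4]
Gen 8 (s2): strand 3 crosses over strand 2. Perm now: [1 2 3 4]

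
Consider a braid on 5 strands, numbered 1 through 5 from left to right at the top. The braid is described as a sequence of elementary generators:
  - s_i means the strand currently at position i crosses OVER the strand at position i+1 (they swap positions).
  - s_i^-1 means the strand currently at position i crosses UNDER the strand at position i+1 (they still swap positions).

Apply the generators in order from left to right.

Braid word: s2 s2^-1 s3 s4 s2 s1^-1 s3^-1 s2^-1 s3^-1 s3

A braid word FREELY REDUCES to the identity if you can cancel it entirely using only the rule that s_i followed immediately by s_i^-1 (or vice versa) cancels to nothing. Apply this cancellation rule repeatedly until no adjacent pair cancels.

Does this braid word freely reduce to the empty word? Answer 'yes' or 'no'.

Gen 1 (s2): push. Stack: [s2]
Gen 2 (s2^-1): cancels prior s2. Stack: []
Gen 3 (s3): push. Stack: [s3]
Gen 4 (s4): push. Stack: [s3 s4]
Gen 5 (s2): push. Stack: [s3 s4 s2]
Gen 6 (s1^-1): push. Stack: [s3 s4 s2 s1^-1]
Gen 7 (s3^-1): push. Stack: [s3 s4 s2 s1^-1 s3^-1]
Gen 8 (s2^-1): push. Stack: [s3 s4 s2 s1^-1 s3^-1 s2^-1]
Gen 9 (s3^-1): push. Stack: [s3 s4 s2 s1^-1 s3^-1 s2^-1 s3^-1]
Gen 10 (s3): cancels prior s3^-1. Stack: [s3 s4 s2 s1^-1 s3^-1 s2^-1]
Reduced word: s3 s4 s2 s1^-1 s3^-1 s2^-1

Answer: no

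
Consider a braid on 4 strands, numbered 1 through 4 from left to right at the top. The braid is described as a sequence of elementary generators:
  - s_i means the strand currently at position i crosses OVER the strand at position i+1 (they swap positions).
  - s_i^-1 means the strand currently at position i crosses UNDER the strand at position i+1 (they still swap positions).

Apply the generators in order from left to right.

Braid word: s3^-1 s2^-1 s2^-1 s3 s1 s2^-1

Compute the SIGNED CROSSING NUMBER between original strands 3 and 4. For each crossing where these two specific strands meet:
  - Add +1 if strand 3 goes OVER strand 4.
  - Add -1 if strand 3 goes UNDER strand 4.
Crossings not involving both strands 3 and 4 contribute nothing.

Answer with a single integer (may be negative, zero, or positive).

Answer: -2

Derivation:
Gen 1: 3 under 4. Both 3&4? yes. Contrib: -1. Sum: -1
Gen 2: crossing 2x4. Both 3&4? no. Sum: -1
Gen 3: crossing 4x2. Both 3&4? no. Sum: -1
Gen 4: 4 over 3. Both 3&4? yes. Contrib: -1. Sum: -2
Gen 5: crossing 1x2. Both 3&4? no. Sum: -2
Gen 6: crossing 1x3. Both 3&4? no. Sum: -2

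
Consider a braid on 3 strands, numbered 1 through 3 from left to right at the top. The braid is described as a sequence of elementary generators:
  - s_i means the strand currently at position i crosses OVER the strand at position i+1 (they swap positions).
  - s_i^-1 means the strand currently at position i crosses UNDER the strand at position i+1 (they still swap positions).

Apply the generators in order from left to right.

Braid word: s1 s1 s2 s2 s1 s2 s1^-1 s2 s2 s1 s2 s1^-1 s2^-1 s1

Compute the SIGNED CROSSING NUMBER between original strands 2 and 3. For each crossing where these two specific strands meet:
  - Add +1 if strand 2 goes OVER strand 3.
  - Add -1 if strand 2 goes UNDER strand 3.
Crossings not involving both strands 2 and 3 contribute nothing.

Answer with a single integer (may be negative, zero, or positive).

Gen 1: crossing 1x2. Both 2&3? no. Sum: 0
Gen 2: crossing 2x1. Both 2&3? no. Sum: 0
Gen 3: 2 over 3. Both 2&3? yes. Contrib: +1. Sum: 1
Gen 4: 3 over 2. Both 2&3? yes. Contrib: -1. Sum: 0
Gen 5: crossing 1x2. Both 2&3? no. Sum: 0
Gen 6: crossing 1x3. Both 2&3? no. Sum: 0
Gen 7: 2 under 3. Both 2&3? yes. Contrib: -1. Sum: -1
Gen 8: crossing 2x1. Both 2&3? no. Sum: -1
Gen 9: crossing 1x2. Both 2&3? no. Sum: -1
Gen 10: 3 over 2. Both 2&3? yes. Contrib: -1. Sum: -2
Gen 11: crossing 3x1. Both 2&3? no. Sum: -2
Gen 12: crossing 2x1. Both 2&3? no. Sum: -2
Gen 13: 2 under 3. Both 2&3? yes. Contrib: -1. Sum: -3
Gen 14: crossing 1x3. Both 2&3? no. Sum: -3

Answer: -3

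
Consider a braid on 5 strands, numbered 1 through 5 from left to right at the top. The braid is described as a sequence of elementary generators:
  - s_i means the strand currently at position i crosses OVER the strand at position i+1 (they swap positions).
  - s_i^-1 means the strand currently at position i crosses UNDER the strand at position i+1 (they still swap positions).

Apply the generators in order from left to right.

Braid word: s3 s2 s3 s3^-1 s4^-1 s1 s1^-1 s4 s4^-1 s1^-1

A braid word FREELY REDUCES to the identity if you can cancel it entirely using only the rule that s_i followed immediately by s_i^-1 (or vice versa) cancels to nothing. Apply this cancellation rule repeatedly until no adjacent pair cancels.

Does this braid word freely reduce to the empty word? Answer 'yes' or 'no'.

Gen 1 (s3): push. Stack: [s3]
Gen 2 (s2): push. Stack: [s3 s2]
Gen 3 (s3): push. Stack: [s3 s2 s3]
Gen 4 (s3^-1): cancels prior s3. Stack: [s3 s2]
Gen 5 (s4^-1): push. Stack: [s3 s2 s4^-1]
Gen 6 (s1): push. Stack: [s3 s2 s4^-1 s1]
Gen 7 (s1^-1): cancels prior s1. Stack: [s3 s2 s4^-1]
Gen 8 (s4): cancels prior s4^-1. Stack: [s3 s2]
Gen 9 (s4^-1): push. Stack: [s3 s2 s4^-1]
Gen 10 (s1^-1): push. Stack: [s3 s2 s4^-1 s1^-1]
Reduced word: s3 s2 s4^-1 s1^-1

Answer: no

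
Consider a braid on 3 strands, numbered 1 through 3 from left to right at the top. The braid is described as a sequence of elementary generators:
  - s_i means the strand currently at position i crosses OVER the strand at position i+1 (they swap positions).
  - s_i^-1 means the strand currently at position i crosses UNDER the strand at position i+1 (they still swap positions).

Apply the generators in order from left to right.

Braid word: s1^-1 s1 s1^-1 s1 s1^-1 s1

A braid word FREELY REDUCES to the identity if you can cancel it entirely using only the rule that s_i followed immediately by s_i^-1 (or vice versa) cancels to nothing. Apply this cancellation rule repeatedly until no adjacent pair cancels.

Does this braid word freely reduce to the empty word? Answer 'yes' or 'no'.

Answer: yes

Derivation:
Gen 1 (s1^-1): push. Stack: [s1^-1]
Gen 2 (s1): cancels prior s1^-1. Stack: []
Gen 3 (s1^-1): push. Stack: [s1^-1]
Gen 4 (s1): cancels prior s1^-1. Stack: []
Gen 5 (s1^-1): push. Stack: [s1^-1]
Gen 6 (s1): cancels prior s1^-1. Stack: []
Reduced word: (empty)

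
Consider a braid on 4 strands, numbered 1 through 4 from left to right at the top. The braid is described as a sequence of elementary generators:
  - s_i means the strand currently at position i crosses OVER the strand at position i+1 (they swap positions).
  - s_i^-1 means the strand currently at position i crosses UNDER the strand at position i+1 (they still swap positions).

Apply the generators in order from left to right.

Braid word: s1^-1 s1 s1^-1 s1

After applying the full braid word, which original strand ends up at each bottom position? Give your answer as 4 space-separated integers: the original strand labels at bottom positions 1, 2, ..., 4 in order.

Answer: 1 2 3 4

Derivation:
Gen 1 (s1^-1): strand 1 crosses under strand 2. Perm now: [2 1 3 4]
Gen 2 (s1): strand 2 crosses over strand 1. Perm now: [1 2 3 4]
Gen 3 (s1^-1): strand 1 crosses under strand 2. Perm now: [2 1 3 4]
Gen 4 (s1): strand 2 crosses over strand 1. Perm now: [1 2 3 4]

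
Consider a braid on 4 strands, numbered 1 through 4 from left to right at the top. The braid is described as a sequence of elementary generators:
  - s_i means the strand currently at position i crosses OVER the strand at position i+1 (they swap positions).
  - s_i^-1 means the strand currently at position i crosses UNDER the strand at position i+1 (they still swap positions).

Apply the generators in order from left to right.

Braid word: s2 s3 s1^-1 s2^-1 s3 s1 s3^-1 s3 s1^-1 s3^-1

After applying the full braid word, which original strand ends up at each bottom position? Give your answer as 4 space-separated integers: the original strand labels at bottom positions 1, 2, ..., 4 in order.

Answer: 3 4 1 2

Derivation:
Gen 1 (s2): strand 2 crosses over strand 3. Perm now: [1 3 2 4]
Gen 2 (s3): strand 2 crosses over strand 4. Perm now: [1 3 4 2]
Gen 3 (s1^-1): strand 1 crosses under strand 3. Perm now: [3 1 4 2]
Gen 4 (s2^-1): strand 1 crosses under strand 4. Perm now: [3 4 1 2]
Gen 5 (s3): strand 1 crosses over strand 2. Perm now: [3 4 2 1]
Gen 6 (s1): strand 3 crosses over strand 4. Perm now: [4 3 2 1]
Gen 7 (s3^-1): strand 2 crosses under strand 1. Perm now: [4 3 1 2]
Gen 8 (s3): strand 1 crosses over strand 2. Perm now: [4 3 2 1]
Gen 9 (s1^-1): strand 4 crosses under strand 3. Perm now: [3 4 2 1]
Gen 10 (s3^-1): strand 2 crosses under strand 1. Perm now: [3 4 1 2]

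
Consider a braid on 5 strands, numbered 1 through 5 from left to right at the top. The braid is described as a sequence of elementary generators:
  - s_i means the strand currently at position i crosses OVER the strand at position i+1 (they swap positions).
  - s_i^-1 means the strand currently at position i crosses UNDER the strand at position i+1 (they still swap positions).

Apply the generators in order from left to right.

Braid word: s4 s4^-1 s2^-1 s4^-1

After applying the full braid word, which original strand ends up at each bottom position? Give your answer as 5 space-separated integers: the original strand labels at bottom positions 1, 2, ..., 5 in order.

Answer: 1 3 2 5 4

Derivation:
Gen 1 (s4): strand 4 crosses over strand 5. Perm now: [1 2 3 5 4]
Gen 2 (s4^-1): strand 5 crosses under strand 4. Perm now: [1 2 3 4 5]
Gen 3 (s2^-1): strand 2 crosses under strand 3. Perm now: [1 3 2 4 5]
Gen 4 (s4^-1): strand 4 crosses under strand 5. Perm now: [1 3 2 5 4]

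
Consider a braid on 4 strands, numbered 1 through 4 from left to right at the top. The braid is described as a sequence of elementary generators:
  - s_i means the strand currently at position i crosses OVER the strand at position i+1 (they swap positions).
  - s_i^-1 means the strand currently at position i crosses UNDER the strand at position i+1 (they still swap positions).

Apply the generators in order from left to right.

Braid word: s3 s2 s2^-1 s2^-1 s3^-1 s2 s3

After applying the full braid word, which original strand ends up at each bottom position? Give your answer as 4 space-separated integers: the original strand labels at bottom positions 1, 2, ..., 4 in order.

Gen 1 (s3): strand 3 crosses over strand 4. Perm now: [1 2 4 3]
Gen 2 (s2): strand 2 crosses over strand 4. Perm now: [1 4 2 3]
Gen 3 (s2^-1): strand 4 crosses under strand 2. Perm now: [1 2 4 3]
Gen 4 (s2^-1): strand 2 crosses under strand 4. Perm now: [1 4 2 3]
Gen 5 (s3^-1): strand 2 crosses under strand 3. Perm now: [1 4 3 2]
Gen 6 (s2): strand 4 crosses over strand 3. Perm now: [1 3 4 2]
Gen 7 (s3): strand 4 crosses over strand 2. Perm now: [1 3 2 4]

Answer: 1 3 2 4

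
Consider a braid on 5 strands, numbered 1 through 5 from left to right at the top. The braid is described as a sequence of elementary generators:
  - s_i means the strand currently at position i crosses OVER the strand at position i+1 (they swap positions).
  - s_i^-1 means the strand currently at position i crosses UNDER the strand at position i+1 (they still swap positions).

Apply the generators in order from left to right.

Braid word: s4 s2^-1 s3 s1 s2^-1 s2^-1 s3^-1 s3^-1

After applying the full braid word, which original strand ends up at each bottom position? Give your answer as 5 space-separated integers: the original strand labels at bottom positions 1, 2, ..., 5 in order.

Gen 1 (s4): strand 4 crosses over strand 5. Perm now: [1 2 3 5 4]
Gen 2 (s2^-1): strand 2 crosses under strand 3. Perm now: [1 3 2 5 4]
Gen 3 (s3): strand 2 crosses over strand 5. Perm now: [1 3 5 2 4]
Gen 4 (s1): strand 1 crosses over strand 3. Perm now: [3 1 5 2 4]
Gen 5 (s2^-1): strand 1 crosses under strand 5. Perm now: [3 5 1 2 4]
Gen 6 (s2^-1): strand 5 crosses under strand 1. Perm now: [3 1 5 2 4]
Gen 7 (s3^-1): strand 5 crosses under strand 2. Perm now: [3 1 2 5 4]
Gen 8 (s3^-1): strand 2 crosses under strand 5. Perm now: [3 1 5 2 4]

Answer: 3 1 5 2 4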